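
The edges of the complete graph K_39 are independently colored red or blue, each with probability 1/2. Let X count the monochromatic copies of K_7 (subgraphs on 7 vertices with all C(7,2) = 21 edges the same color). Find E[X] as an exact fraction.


Let X = Σ_S X_S over the C(39, 7) = 15380937 subsets S of size 7, where X_S = 1 if the K_7 on S is monochromatic.
For a fixed S, the K_7 on S has C(7, 2) = 21 edges. P[all 21 edges red] = (1/2)^21, and likewise for blue, so P[monochromatic] = 2·(1/2)^21 = 2^{1 − 21} = 1/1048576.
By linearity: E[X] = C(39, 7) · 2^{1 − 21} = 15380937 · 1/1048576 = 15380937/1048576.
Numerically: E[X] ≈ 14.668405.

E[X] = C(39,7)·2^(1−C(7,2)) = 15380937/1048576 ≈ 14.668405.


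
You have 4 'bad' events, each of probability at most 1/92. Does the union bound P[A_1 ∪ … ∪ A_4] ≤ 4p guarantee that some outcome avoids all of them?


Union bound: P[∪_{i=1}^{4} A_i] ≤ Σ_i P[A_i] ≤ 4·p = 4·(1/92) = 1/23.
Numerically: 1/23 ≈ 0.0435.
Is 1/23 < 1? YES.
Since P[∪ A_i] ≤ 1/23 < 1, the complement has P[∩ A_i^c] ≥ 1 − 1/23 = 22/23 > 0, so some outcome avoids every A_i.

4·p = 1/23 ≈ 0.0435; existence CERTIFIED by the union bound.


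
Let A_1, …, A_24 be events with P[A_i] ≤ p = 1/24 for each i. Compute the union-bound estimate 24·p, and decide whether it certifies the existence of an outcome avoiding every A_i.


Union bound: P[∪_{i=1}^{24} A_i] ≤ Σ_i P[A_i] ≤ 24·p = 24·(1/24) = 1.
Numerically: 1 ≈ 1.000.
Is 1 < 1? NO.
Since the bound 1 is ≥ 1, the union bound is uninformative here; it does NOT by itself certify existence.

24·p = 1 ≈ 1.000; existence NOT certified by the union bound.


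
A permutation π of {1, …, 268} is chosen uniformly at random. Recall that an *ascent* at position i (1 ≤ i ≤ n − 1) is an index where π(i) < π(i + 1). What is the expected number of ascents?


Write X = Σ X_I over i = 1, …, 267, with X_I the indicator of one ascent.
There are 267 indicators.
For each fixed i, the pair (π(i), π(i+1)) is a uniformly random ordered pair of distinct values from {1, …, 268}; by symmetry P[π(i) < π(i+1)] = 1/2.
By linearity: E[X] = 267 · (1/2) = (268 − 1) · (1/2) = 267/2 ≈ 133.5000.

E[X] = 267/2 = 133.5000.


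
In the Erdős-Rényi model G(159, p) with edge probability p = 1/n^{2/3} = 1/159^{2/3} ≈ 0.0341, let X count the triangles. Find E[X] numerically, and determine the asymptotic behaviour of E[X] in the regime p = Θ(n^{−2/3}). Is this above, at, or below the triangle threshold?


Number of potential triangles: C(159, 3) = 657359.
Each occurs with probability p³ ≈ (0.0341)³ ≈ 3.95554e-05.
By linearity: E[X] = C(159, 3)·p³ ≈ 657359 · 3.95554e-05 ≈ 26.002.
Since α = 2/3 < 1, p = c/n^{2/3} ≫ 1/n is above the triangle threshold p ~ 1/n. Asymptotically E[X] ~ (c³/6)·n^{3(1−α)} = (1³/6)·n^{1} → ∞; triangles are abundant w.h.p.

E[X] ≈ 26.002; in regime p = Θ(1/n^{2/3}) E[X] diverges (above the triangle threshold p ~ 1/n).


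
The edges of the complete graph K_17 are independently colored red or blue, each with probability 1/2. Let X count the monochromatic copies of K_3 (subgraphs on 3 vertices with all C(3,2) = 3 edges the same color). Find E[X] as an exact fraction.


Let X = Σ_S X_S over the C(17, 3) = 680 subsets S of size 3, where X_S = 1 if the K_3 on S is monochromatic.
For a fixed S, the K_3 on S has C(3, 2) = 3 edges. P[all 3 edges red] = (1/2)^3, and likewise for blue, so P[monochromatic] = 2·(1/2)^3 = 2^{1 − 3} = 1/4.
By linearity: E[X] = C(17, 3) · 2^{1 − 3} = 680 · 1/4 = 170.
Numerically: E[X] ≈ 170.0000.

E[X] = C(17,3)·2^(1−C(3,2)) = 170 ≈ 170.0000.


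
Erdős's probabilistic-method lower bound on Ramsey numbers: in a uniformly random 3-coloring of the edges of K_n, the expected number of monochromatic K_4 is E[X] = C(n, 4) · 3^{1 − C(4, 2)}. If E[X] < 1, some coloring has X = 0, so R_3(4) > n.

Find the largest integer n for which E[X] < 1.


We need C(n, 4) · 3^{1 − 6} < 1, i.e. C(n, 4) < 3^{6 − 1} = 243.
Check values of n near the boundary:
  n = 9: C(9, 4) = 126; 126 < 243? YES
  n = 10: C(10, 4) = 210; 210 < 243? YES
  n = 11: C(11, 4) = 330; 330 < 243? NO
  n = 12: C(12, 4) = 495; 495 < 243? NO
  n = 13: C(13, 4) = 715; 715 < 243? NO
The largest n with C(n, 4) < 243 is n = 10 (where E[X] = 70/81 ≈ 0.864198). Hence R_3(4) > 10, i.e. R_3(4) ≥ 11.

Largest n = 10; hence R_3(4) > 10.


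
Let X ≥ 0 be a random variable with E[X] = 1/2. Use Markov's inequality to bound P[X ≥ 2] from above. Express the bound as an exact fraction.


μ = E[X] = 1/2, a = 2.
Markov: P[X ≥ 2] ≤ μ/a = (1/2)/2 = 1/4.
Numerically: ≈ 0.25000.
(Since a = 2 > μ = 0.50000, the bound 1/4 is < 1 and informative.)

P[X ≥ 2] ≤ 1/4 ≈ 0.25000.


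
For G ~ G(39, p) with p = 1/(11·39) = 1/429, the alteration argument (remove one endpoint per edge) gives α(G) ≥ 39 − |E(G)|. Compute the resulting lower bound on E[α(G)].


E[|E(G)|] = C(39, 2)·p = 741 · (1/429) = 19/11.
E[α(G)] ≥ n − E[|E(G)|] = 39 − 19/11 = 410/11.
Numerically: ≈ 37.273.
(This is only a lower bound; the true E[α(G)] may be larger.)

E[α(G)] ≥ 410/11 ≈ 37.273.


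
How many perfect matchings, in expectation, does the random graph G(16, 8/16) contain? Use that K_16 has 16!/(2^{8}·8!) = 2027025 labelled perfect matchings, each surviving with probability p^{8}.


K_16 has 16!/(2^{8}·8!) = 2027025 labelled perfect matchings.
For each such perfect matching H, let X_H = 1 if all 8 edges of H are present in G. Then P[X_H = 1] = p^{8} = (1/2)^{8} = 1/256.
By linearity of expectation: E[X] = Σ_H E[X_H] = 2027025 · p^{8} = 2027025 · 1/256 = 2027025/256.
Numerically: E[X] ≈ 7918.07.

E[X] = 2027025 · (1/2)^{8} = 2027025/256 ≈ 7918.07.


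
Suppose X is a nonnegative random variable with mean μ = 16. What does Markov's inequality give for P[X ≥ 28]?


μ = E[X] = 16, a = 28.
Markov: P[X ≥ 28] ≤ μ/a = (16)/28 = 4/7.
Numerically: ≈ 0.571.
(Since a = 28 > μ = 16.000, the bound 4/7 is < 1 and informative.)

P[X ≥ 28] ≤ 4/7 ≈ 0.571.


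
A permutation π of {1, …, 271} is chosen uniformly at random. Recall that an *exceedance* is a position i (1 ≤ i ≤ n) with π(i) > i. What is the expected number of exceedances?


Write X = Σ_{i=1}^{271} X_i, where X_i = 1_{π(i) > i}.
For each fixed i, π(i) is uniform over {1, …, 271} (marginal of a uniform permutation), so P[π(i) > i] = (n − i)/n. Summing: Σ_{i=1}^{271} (n − i)/n = (0 + 1 + … + 270)/271 = 271(271 − 1)/(2·271) = (271 − 1)/2.
Hence E[X] = Σ_{i=1}^{271} (271 − i)/271 = 135 ≈ 135.000.

E[X] = 135 = 135.000.


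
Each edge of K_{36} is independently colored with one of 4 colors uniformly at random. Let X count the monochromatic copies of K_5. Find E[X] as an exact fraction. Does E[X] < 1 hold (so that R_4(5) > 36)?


E[X] = C(36, 5) · 4^{1 − 10} = 376992 · 4^{−9} = 376992/262144.
As a reduced fraction: E[X] = 11781/8192 ≈ 1.4381.
Is E[X] < 1? NO.
Since E[X] ≥ 1, the first-moment bound is inconclusive at n = 36; it does NOT by itself certify R_4(5) > 36.

E[X] = 11781/8192 ≈ 1.4381; E[X] ≥ 1; first-moment method inconclusive here.


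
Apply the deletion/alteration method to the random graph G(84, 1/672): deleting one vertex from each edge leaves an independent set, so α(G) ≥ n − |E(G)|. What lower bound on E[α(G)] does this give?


E[|E(G)|] = C(84, 2)·p = 3486 · (1/672) = 83/16.
E[α(G)] ≥ n − E[|E(G)|] = 84 − 83/16 = 1261/16.
Numerically: ≈ 78.8125.
(This is only a lower bound; the true E[α(G)] may be larger.)

E[α(G)] ≥ 1261/16 ≈ 78.8125.


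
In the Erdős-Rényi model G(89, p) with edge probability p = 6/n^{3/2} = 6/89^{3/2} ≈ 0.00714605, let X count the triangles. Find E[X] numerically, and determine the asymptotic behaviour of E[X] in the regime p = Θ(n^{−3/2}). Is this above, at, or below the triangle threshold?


Number of potential triangles: C(89, 3) = 113564.
Each occurs with probability p³ ≈ (0.00714605)³ ≈ 3.64920887e-07.
By linearity: E[X] = C(89, 3)·p³ ≈ 113564 · 3.64920887e-07 ≈ 0.041442.
Since α = 3/2 > 1, p = c/n^{3/2} = o(1/n) is below the triangle threshold p ~ 1/n. Asymptotically E[X] ~ (c³/6)·n^{3(1−α)} = (6³/6)·n^{-1.5} → 0, so by Markov's inequality G has no triangles w.h.p.

E[X] ≈ 0.041442; in regime p = Θ(1/n^{3/2}) E[X] tends to 0 (below the triangle threshold p ~ 1/n).


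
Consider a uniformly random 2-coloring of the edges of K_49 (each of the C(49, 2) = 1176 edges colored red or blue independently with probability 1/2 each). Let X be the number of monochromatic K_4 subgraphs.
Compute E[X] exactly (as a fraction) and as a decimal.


Let X = Σ_S X_S over the C(49, 4) = 211876 subsets S of size 4, where X_S = 1 if the K_4 on S is monochromatic.
For a fixed S, the K_4 on S has C(4, 2) = 6 edges. P[all 6 edges red] = (1/2)^6, and likewise for blue, so P[monochromatic] = 2·(1/2)^6 = 2^{1 − 6} = 1/32.
By linearity of expectation: E[X] = C(49, 4) · 2^{1 − 6} = 211876 · 1/32 = 52969/8.
Numerically: E[X] ≈ 6621.125.

E[X] = C(49,4)·2^(1−C(4,2)) = 52969/8 ≈ 6621.125.


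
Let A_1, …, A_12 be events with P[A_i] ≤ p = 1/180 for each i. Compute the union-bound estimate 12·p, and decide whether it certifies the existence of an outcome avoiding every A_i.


Union bound: P[∪_{i=1}^{12} A_i] ≤ Σ_i P[A_i] ≤ 12·p = 12·(1/180) = 1/15.
Numerically: 1/15 ≈ 0.0667.
Is 1/15 < 1? YES.
Since P[∪ A_i] ≤ 1/15 < 1, the complement has P[∩ A_i^c] ≥ 1 − 1/15 = 14/15 > 0, so some outcome avoids every A_i.

12·p = 1/15 ≈ 0.0667; existence CERTIFIED by the union bound.


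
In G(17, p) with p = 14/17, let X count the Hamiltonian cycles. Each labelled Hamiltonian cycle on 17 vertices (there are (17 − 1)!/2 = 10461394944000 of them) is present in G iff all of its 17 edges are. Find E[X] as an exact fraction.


K_17 has (17 − 1)!/2 = 10461394944000 labelled Hamiltonian cycles.
For each such Hamiltonian cycle H, let X_H = 1 if all 17 edges of H are present in G. Then P[X_H = 1] = p^{17} = (14/17)^{17} = 30491346729331195904/827240261886336764177.
Summing the indicators: E[X] = Σ_H E[X_H] = 10461394944000 · p^{17} = 10461394944000 · 30491346729331195904/827240261886336764177 = 318982020509976309331579109376000/827240261886336764177.
Numerically: E[X] ≈ 3.85598e+11.

E[X] = 10461394944000 · (14/17)^{17} = 318982020509976309331579109376000/827240261886336764177 ≈ 3.85598e+11.


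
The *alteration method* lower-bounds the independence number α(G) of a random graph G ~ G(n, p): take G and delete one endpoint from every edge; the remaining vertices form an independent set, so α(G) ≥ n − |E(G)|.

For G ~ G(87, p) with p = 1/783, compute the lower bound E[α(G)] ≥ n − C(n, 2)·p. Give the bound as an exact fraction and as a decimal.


E[|E(G)|] = C(87, 2)·p = 3741 · (1/783) = 43/9.
E[α(G)] ≥ n − E[|E(G)|] = 87 − 43/9 = 740/9.
Numerically: ≈ 82.2222.
(This is only a lower bound; the true E[α(G)] may be larger.)

E[α(G)] ≥ 740/9 ≈ 82.2222.


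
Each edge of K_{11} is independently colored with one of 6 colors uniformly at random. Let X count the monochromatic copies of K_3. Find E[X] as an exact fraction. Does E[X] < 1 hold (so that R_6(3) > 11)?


E[X] = C(11, 3) · 6^{1 − 3} = 165 · 6^{−2} = 165/36.
As a reduced fraction: E[X] = 55/12 ≈ 4.5833333.
Is E[X] < 1? NO.
Since E[X] ≥ 1, the first-moment bound is inconclusive at n = 11; it does NOT by itself certify R_6(3) > 11.

E[X] = 55/12 ≈ 4.5833333; E[X] ≥ 1; first-moment method inconclusive here.


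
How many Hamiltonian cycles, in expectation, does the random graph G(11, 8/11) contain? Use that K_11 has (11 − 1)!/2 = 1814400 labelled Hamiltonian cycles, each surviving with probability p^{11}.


K_11 has (11 − 1)!/2 = 1814400 labelled Hamiltonian cycles.
For each such Hamiltonian cycle H, let X_H = 1 if all 11 edges of H are present in G. Then P[X_H = 1] = p^{11} = (8/11)^{11} = 8589934592/285311670611.
By linearity: E[X] = Σ_H E[X_H] = 1814400 · p^{11} = 1814400 · 8589934592/285311670611 = 15585577323724800/285311670611.
Numerically: E[X] ≈ 5.46e+04.

E[X] = 1814400 · (8/11)^{11} = 15585577323724800/285311670611 ≈ 5.46e+04.


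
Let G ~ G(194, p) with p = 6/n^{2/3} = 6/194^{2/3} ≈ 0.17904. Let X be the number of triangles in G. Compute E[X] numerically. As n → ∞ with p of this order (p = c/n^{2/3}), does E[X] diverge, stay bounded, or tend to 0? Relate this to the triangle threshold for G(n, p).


Number of potential triangles: C(194, 3) = 1198144.
Each occurs with probability p³ ≈ (0.17904)³ ≈ 5.73918589e-03.
By linearity: E[X] = C(194, 3)·p³ ≈ 1198144 · 5.73918589e-03 ≈ 6876.371134.
Since α = 2/3 < 1, p = c/n^{2/3} ≫ 1/n is above the triangle threshold p ~ 1/n. Asymptotically E[X] ~ (c³/6)·n^{3(1−α)} = (6³/6)·n^{1} → ∞; triangles are abundant w.h.p.

E[X] ≈ 6876.371134; in regime p = Θ(1/n^{2/3}) E[X] diverges (above the triangle threshold p ~ 1/n).


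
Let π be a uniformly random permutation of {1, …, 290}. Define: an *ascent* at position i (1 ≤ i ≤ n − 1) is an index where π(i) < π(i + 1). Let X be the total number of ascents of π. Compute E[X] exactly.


Write X = Σ X_I over i = 1, …, 289, with X_I the indicator of one ascent.
There are 289 indicators.
For each fixed i, the pair (π(i), π(i+1)) is a uniformly random ordered pair of distinct values from {1, …, 290}; by symmetry P[π(i) < π(i+1)] = 1/2.
By linearity: E[X] = 289 · (1/2) = (290 − 1) · (1/2) = 289/2 ≈ 144.500000.

E[X] = 289/2 = 144.500000.


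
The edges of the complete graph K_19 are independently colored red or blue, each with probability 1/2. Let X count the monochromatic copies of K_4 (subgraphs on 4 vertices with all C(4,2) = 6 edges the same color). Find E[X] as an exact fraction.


Let X = Σ_S X_S over the C(19, 4) = 3876 subsets S of size 4, where X_S = 1 if the K_4 on S is monochromatic.
For a fixed S, the K_4 on S has C(4, 2) = 6 edges. P[all 6 edges red] = (1/2)^6, and likewise for blue, so P[monochromatic] = 2·(1/2)^6 = 2^{1 − 6} = 1/32.
Summing: E[X] = C(19, 4) · 2^{1 − 6} = 3876 · 1/32 = 969/8.
Numerically: E[X] ≈ 121.125000.

E[X] = C(19,4)·2^(1−C(4,2)) = 969/8 ≈ 121.125000.


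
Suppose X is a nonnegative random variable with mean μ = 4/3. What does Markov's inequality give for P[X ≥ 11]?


μ = E[X] = 4/3, a = 11.
Markov: P[X ≥ 11] ≤ μ/a = (4/3)/11 = 4/33.
Numerically: ≈ 0.1212.
(Since a = 11 > μ = 1.3333, the bound 4/33 is < 1 and informative.)

P[X ≥ 11] ≤ 4/33 ≈ 0.1212.


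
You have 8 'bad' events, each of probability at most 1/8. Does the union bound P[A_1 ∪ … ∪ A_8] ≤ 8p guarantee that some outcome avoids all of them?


Union bound: P[∪_{i=1}^{8} A_i] ≤ Σ_i P[A_i] ≤ 8·p = 8·(1/8) = 1.
Numerically: 1 ≈ 1.00000.
Is 1 < 1? NO.
Since the bound 1 is ≥ 1, the union bound is uninformative here; it does NOT by itself certify existence.

8·p = 1 ≈ 1.00000; existence NOT certified by the union bound.


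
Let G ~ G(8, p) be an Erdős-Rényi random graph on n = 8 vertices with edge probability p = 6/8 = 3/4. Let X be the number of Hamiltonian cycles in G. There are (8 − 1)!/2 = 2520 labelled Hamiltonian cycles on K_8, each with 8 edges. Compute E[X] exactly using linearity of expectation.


K_8 has (8 − 1)!/2 = 2520 labelled Hamiltonian cycles.
For each such Hamiltonian cycle H, let X_H = 1 if all 8 edges of H are present in G. Then P[X_H = 1] = p^{8} = (3/4)^{8} = 6561/65536.
Summing the indicators: E[X] = Σ_H E[X_H] = 2520 · p^{8} = 2520 · 6561/65536 = 2066715/8192.
Numerically: E[X] ≈ 252.28.

E[X] = 2520 · (3/4)^{8} = 2066715/8192 ≈ 252.28.


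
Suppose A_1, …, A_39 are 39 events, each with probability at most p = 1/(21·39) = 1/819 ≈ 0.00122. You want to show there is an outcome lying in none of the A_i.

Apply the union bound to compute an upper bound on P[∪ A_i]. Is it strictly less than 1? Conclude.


Union bound: P[∪_{i=1}^{39} A_i] ≤ Σ_i P[A_i] ≤ 39·p = 39·(1/819) = 1/21.
Numerically: 1/21 ≈ 0.04762.
Is 1/21 < 1? YES.
Since P[∪ A_i] ≤ 1/21 < 1, the complement has P[∩ A_i^c] ≥ 1 − 1/21 = 20/21 > 0, so some outcome avoids every A_i.

39·p = 1/21 ≈ 0.04762; existence CERTIFIED by the union bound.


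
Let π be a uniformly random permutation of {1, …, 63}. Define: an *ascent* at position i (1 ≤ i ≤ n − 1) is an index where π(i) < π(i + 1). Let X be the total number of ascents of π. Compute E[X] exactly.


Write X = Σ X_I over i = 1, …, 62, with X_I the indicator of one ascent.
There are 62 indicators.
For each fixed i, the pair (π(i), π(i+1)) is a uniformly random ordered pair of distinct values from {1, …, 63}; by symmetry P[π(i) < π(i+1)] = 1/2.
By linearity: E[X] = 62 · (1/2) = (63 − 1) · (1/2) = 31 ≈ 31.000000.

E[X] = 31 = 31.000000.


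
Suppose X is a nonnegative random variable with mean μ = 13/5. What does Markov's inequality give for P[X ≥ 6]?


μ = E[X] = 13/5, a = 6.
Markov: P[X ≥ 6] ≤ μ/a = (13/5)/6 = 13/30.
Numerically: ≈ 0.433333.
(Since a = 6 > μ = 2.600000, the bound 13/30 is < 1 and informative.)

P[X ≥ 6] ≤ 13/30 ≈ 0.433333.


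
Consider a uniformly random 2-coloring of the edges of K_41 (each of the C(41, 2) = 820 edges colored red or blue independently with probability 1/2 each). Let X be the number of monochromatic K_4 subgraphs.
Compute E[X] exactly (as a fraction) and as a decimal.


Let X = Σ_S X_S over the C(41, 4) = 101270 subsets S of size 4, where X_S = 1 if the K_4 on S is monochromatic.
For a fixed S, the K_4 on S has C(4, 2) = 6 edges. P[all 6 edges red] = (1/2)^6, and likewise for blue, so P[monochromatic] = 2·(1/2)^6 = 2^{1 − 6} = 1/32.
By linearity of expectation: E[X] = C(41, 4) · 2^{1 − 6} = 101270 · 1/32 = 50635/16.
Numerically: E[X] ≈ 3164.687500.

E[X] = C(41,4)·2^(1−C(4,2)) = 50635/16 ≈ 3164.687500.


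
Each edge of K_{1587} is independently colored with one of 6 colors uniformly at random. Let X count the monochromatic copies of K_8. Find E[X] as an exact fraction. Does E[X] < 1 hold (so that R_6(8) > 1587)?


E[X] = C(1587, 8) · 6^{1 − 28} = 980438554550826798570 · 6^{−27} = 980438554550826798570/1023490369077469249536.
As a reduced fraction: E[X] = 54468808586157044365/56860576059859402752 ≈ 0.95794.
Is E[X] < 1? YES.
Since E[X] < 1, there exists a 6-coloring of K_{1587} with no monochromatic K_8; hence R_6(8) > 1587.

E[X] = 54468808586157044365/56860576059859402752 ≈ 0.95794; E[X] < 1, so R_6(8) > 1587.


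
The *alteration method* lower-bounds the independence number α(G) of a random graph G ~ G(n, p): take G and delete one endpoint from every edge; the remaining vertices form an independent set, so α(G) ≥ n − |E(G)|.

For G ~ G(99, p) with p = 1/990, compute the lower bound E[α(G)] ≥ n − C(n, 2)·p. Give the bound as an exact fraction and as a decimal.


E[|E(G)|] = C(99, 2)·p = 4851 · (1/990) = 49/10.
E[α(G)] ≥ n − E[|E(G)|] = 99 − 49/10 = 941/10.
Numerically: ≈ 94.10000.
(This is only a lower bound; the true E[α(G)] may be larger.)

E[α(G)] ≥ 941/10 ≈ 94.10000.


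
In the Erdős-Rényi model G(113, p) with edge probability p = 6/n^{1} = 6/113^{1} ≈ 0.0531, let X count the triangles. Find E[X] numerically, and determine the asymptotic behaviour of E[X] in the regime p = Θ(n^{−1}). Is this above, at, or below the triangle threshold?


Number of potential triangles: C(113, 3) = 234136.
Each occurs with probability p³ ≈ (0.0531)³ ≈ 1.496988e-04.
By linearity: E[X] = C(113, 3)·p³ ≈ 234136 · 1.496988e-04 ≈ 35.0499.
Here α = 1, so p = 6/n is exactly at the triangle threshold p ~ 1/n. Asymptotically E[X] → c³/6 = 6³/6 = 36 ≈ 36.0000, a bounded constant. In this regime the triangle count is asymptotically Poisson(c³/6).

E[X] ≈ 35.0499; in regime p = Θ(1/n^{1}) E[X] stays bounded (at the triangle threshold p ~ 1/n).


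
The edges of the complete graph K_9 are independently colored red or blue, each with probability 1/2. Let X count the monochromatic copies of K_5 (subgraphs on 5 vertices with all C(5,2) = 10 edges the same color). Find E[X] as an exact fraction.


Let X = Σ_S X_S over the C(9, 5) = 126 subsets S of size 5, where X_S = 1 if the K_5 on S is monochromatic.
For a fixed S, the K_5 on S has C(5, 2) = 10 edges. P[all 10 edges red] = (1/2)^10, and likewise for blue, so P[monochromatic] = 2·(1/2)^10 = 2^{1 − 10} = 1/512.
By linearity: E[X] = C(9, 5) · 2^{1 − 10} = 126 · 1/512 = 63/256.
Numerically: E[X] ≈ 0.246.

E[X] = C(9,5)·2^(1−C(5,2)) = 63/256 ≈ 0.246.


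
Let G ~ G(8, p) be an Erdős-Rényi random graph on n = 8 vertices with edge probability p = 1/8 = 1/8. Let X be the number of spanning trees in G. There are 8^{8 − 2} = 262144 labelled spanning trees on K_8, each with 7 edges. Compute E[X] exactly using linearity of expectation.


K_8 has 8^{8 − 2} = 262144 labelled spanning trees.
For each such spanning tree H, let X_H = 1 if all 7 edges of H are present in G. Then P[X_H = 1] = p^{7} = (1/8)^{7} = 1/2097152.
By linearity of expectation: E[X] = Σ_H E[X_H] = 262144 · p^{7} = 262144 · 1/2097152 = 1/8.
Numerically: E[X] ≈ 0.125.

E[X] = 262144 · (1/8)^{7} = 1/8 ≈ 0.125.


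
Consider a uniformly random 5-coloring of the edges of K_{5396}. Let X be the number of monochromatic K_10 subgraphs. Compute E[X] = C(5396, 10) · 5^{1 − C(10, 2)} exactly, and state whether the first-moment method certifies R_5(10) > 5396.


E[X] = C(5396, 10) · 5^{1 − 45} = 5719162629614115244962800316916 · 5^{−44} = 5719162629614115244962800316916/5684341886080801486968994140625.
As a reduced fraction: E[X] = 5719162629614115244962800316916/5684341886080801486968994140625 ≈ 1.0061.
Is E[X] < 1? NO.
Since E[X] ≥ 1, the first-moment bound is inconclusive at n = 5396; it does NOT by itself certify R_5(10) > 5396.

E[X] = 5719162629614115244962800316916/5684341886080801486968994140625 ≈ 1.0061; E[X] ≥ 1; first-moment method inconclusive here.


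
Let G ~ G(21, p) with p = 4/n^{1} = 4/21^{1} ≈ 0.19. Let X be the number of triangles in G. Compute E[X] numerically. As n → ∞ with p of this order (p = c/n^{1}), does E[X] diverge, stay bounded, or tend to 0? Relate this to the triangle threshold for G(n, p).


Number of potential triangles: C(21, 3) = 1330.
Each occurs with probability p³ ≈ (0.19)³ ≈ 6.91070e-03.
By linearity: E[X] = C(21, 3)·p³ ≈ 1330 · 6.91070e-03 ≈ 9.191.
Here α = 1, so p = 4/n is exactly at the triangle threshold p ~ 1/n. Asymptotically E[X] → c³/6 = 4³/6 = 32/3 ≈ 10.667, a bounded constant. In this regime the triangle count is asymptotically Poisson(c³/6).

E[X] ≈ 9.191; in regime p = Θ(1/n^{1}) E[X] stays bounded (at the triangle threshold p ~ 1/n).


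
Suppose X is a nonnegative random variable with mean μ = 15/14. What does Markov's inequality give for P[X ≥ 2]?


μ = E[X] = 15/14, a = 2.
Markov: P[X ≥ 2] ≤ μ/a = (15/14)/2 = 15/28.
Numerically: ≈ 0.535714.
(Since a = 2 > μ = 1.071429, the bound 15/28 is < 1 and informative.)

P[X ≥ 2] ≤ 15/28 ≈ 0.535714.


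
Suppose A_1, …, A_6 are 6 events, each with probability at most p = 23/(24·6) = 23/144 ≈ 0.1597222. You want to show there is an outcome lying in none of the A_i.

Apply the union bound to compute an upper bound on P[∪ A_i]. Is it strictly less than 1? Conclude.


Union bound: P[∪_{i=1}^{6} A_i] ≤ Σ_i P[A_i] ≤ 6·p = 6·(23/144) = 23/24.
Numerically: 23/24 ≈ 0.9583333.
Is 23/24 < 1? YES.
Since P[∪ A_i] ≤ 23/24 < 1, the complement has P[∩ A_i^c] ≥ 1 − 23/24 = 1/24 > 0, so some outcome avoids every A_i.

6·p = 23/24 ≈ 0.9583333; existence CERTIFIED by the union bound.


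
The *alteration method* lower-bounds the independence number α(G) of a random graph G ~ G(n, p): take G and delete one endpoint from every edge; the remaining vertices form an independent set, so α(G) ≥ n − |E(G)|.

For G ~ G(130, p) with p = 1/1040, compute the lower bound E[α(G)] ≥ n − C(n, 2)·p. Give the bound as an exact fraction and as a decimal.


E[|E(G)|] = C(130, 2)·p = 8385 · (1/1040) = 129/16.
E[α(G)] ≥ n − E[|E(G)|] = 130 − 129/16 = 1951/16.
Numerically: ≈ 121.93750.
(This is only a lower bound; the true E[α(G)] may be larger.)

E[α(G)] ≥ 1951/16 ≈ 121.93750.


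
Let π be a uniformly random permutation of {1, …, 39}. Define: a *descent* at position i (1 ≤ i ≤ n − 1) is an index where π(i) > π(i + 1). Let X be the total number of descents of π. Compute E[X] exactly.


Write X = Σ X_I over i = 1, …, 38, with X_I the indicator of one descent.
There are 38 indicators.
For each fixed i, the pair (π(i), π(i+1)) is a uniformly random ordered pair of distinct values from {1, …, 39}; by symmetry P[π(i) > π(i+1)] = 1/2.
By linearity: E[X] = 38 · (1/2) = (39 − 1) · (1/2) = 19 ≈ 19.00000.

E[X] = 19 = 19.00000.


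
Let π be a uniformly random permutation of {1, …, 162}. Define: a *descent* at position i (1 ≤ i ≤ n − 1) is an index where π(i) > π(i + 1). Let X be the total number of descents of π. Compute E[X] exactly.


Write X = Σ X_I over i = 1, …, 161, with X_I the indicator of one descent.
There are 161 indicators.
For each fixed i, the pair (π(i), π(i+1)) is a uniformly random ordered pair of distinct values from {1, …, 162}; by symmetry P[π(i) > π(i+1)] = 1/2.
By linearity: E[X] = 161 · (1/2) = (162 − 1) · (1/2) = 161/2 ≈ 80.50000.

E[X] = 161/2 = 80.50000.


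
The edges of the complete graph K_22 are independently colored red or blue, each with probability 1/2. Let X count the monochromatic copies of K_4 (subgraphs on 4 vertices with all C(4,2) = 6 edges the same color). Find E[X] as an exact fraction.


Let X = Σ_S X_S over the C(22, 4) = 7315 subsets S of size 4, where X_S = 1 if the K_4 on S is monochromatic.
For a fixed S, the K_4 on S has C(4, 2) = 6 edges. P[all 6 edges red] = (1/2)^6, and likewise for blue, so P[monochromatic] = 2·(1/2)^6 = 2^{1 − 6} = 1/32.
By linearity: E[X] = C(22, 4) · 2^{1 − 6} = 7315 · 1/32 = 7315/32.
Numerically: E[X] ≈ 228.593750.

E[X] = C(22,4)·2^(1−C(4,2)) = 7315/32 ≈ 228.593750.


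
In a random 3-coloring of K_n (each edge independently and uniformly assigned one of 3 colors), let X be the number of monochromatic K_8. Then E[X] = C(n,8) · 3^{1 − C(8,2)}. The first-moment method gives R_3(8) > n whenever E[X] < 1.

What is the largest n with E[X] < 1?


We need C(n, 8) · 3^{1 − 28} < 1, i.e. C(n, 8) < 3^{28 − 1} = 7625597484987.
Check values of n near the boundary:
  n = 153: C(153, 8) = 6183023199255; 6183023199255 < 7625597484987? YES
  n = 154: C(154, 8) = 6521818990995; 6521818990995 < 7625597484987? YES
  n = 155: C(155, 8) = 6876747915675; 6876747915675 < 7625597484987? YES
  n = 156: C(156, 8) = 7248464019225; 7248464019225 < 7625597484987? YES
  n = 157: C(157, 8) = 7637643295425; 7637643295425 < 7625597484987? NO
  n = 158: C(158, 8) = 8044984271181; 8044984271181 < 7625597484987? NO
  n = 159: C(159, 8) = 8471208603429; 8471208603429 < 7625597484987? NO
The largest n with C(n, 8) < 7625597484987 is n = 156 (where E[X] = 805384891025/847288609443 ≈ 0.951). Hence R_3(8) > 156, i.e. R_3(8) ≥ 157.

Largest n = 156; hence R_3(8) > 156.


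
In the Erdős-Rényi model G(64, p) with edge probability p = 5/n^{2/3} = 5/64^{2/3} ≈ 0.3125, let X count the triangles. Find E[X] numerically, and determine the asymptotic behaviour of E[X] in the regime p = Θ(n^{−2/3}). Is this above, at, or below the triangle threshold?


Number of potential triangles: C(64, 3) = 41664.
Each occurs with probability p³ ≈ (0.3125)³ ≈ 3.051758e-02.
By linearity: E[X] = C(64, 3)·p³ ≈ 41664 · 3.051758e-02 ≈ 1271.4844.
Since α = 2/3 < 1, p = c/n^{2/3} ≫ 1/n is above the triangle threshold p ~ 1/n. Asymptotically E[X] ~ (c³/6)·n^{3(1−α)} = (5³/6)·n^{1} → ∞; triangles are abundant w.h.p.

E[X] ≈ 1271.4844; in regime p = Θ(1/n^{2/3}) E[X] diverges (above the triangle threshold p ~ 1/n).


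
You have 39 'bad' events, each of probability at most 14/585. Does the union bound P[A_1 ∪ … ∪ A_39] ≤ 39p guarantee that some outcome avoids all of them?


Union bound: P[∪_{i=1}^{39} A_i] ≤ Σ_i P[A_i] ≤ 39·p = 39·(14/585) = 14/15.
Numerically: 14/15 ≈ 0.933.
Is 14/15 < 1? YES.
Since P[∪ A_i] ≤ 14/15 < 1, the complement has P[∩ A_i^c] ≥ 1 − 14/15 = 1/15 > 0, so some outcome avoids every A_i.

39·p = 14/15 ≈ 0.933; existence CERTIFIED by the union bound.


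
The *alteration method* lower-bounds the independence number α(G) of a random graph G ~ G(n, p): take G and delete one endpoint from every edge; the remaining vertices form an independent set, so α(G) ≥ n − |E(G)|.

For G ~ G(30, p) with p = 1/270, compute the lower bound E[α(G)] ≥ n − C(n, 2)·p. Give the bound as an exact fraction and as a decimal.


E[|E(G)|] = C(30, 2)·p = 435 · (1/270) = 29/18.
E[α(G)] ≥ n − E[|E(G)|] = 30 − 29/18 = 511/18.
Numerically: ≈ 28.388889.
(This is only a lower bound; the true E[α(G)] may be larger.)

E[α(G)] ≥ 511/18 ≈ 28.388889.


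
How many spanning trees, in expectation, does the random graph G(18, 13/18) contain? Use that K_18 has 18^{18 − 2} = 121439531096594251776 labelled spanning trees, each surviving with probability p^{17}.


K_18 has 18^{18 − 2} = 121439531096594251776 labelled spanning trees.
For each such spanning tree H, let X_H = 1 if all 17 edges of H are present in G. Then P[X_H = 1] = p^{17} = (13/18)^{17} = 8650415919381337933/2185911559738696531968.
Summing the indicators: E[X] = Σ_H E[X_H] = 121439531096594251776 · p^{17} = 121439531096594251776 · 8650415919381337933/2185911559738696531968 = 8650415919381337933/18.
Numerically: E[X] ≈ 4.806e+17.

E[X] = 121439531096594251776 · (13/18)^{17} = 8650415919381337933/18 ≈ 4.806e+17.


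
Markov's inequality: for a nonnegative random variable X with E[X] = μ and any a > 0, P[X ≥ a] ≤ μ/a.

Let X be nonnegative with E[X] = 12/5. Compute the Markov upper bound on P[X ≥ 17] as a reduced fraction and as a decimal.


μ = E[X] = 12/5, a = 17.
Markov: P[X ≥ 17] ≤ μ/a = (12/5)/17 = 12/85.
Numerically: ≈ 0.14118.
(Since a = 17 > μ = 2.40000, the bound 12/85 is < 1 and informative.)

P[X ≥ 17] ≤ 12/85 ≈ 0.14118.


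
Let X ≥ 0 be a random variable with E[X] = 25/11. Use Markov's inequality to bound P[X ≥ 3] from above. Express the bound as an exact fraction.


μ = E[X] = 25/11, a = 3.
Markov: P[X ≥ 3] ≤ μ/a = (25/11)/3 = 25/33.
Numerically: ≈ 0.757576.
(Since a = 3 > μ = 2.272727, the bound 25/33 is < 1 and informative.)

P[X ≥ 3] ≤ 25/33 ≈ 0.757576.


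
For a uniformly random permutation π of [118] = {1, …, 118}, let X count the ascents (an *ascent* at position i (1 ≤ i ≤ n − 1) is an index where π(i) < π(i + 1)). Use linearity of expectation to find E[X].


Write X = Σ X_I over i = 1, …, 117, with X_I the indicator of one ascent.
There are 117 indicators.
For each fixed i, the pair (π(i), π(i+1)) is a uniformly random ordered pair of distinct values from {1, …, 118}; by symmetry P[π(i) < π(i+1)] = 1/2.
By linearity: E[X] = 117 · (1/2) = (118 − 1) · (1/2) = 117/2 ≈ 58.500000.

E[X] = 117/2 = 58.500000.


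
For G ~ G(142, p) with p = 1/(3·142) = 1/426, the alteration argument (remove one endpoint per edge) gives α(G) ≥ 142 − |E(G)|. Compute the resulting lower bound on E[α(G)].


E[|E(G)|] = C(142, 2)·p = 10011 · (1/426) = 47/2.
E[α(G)] ≥ n − E[|E(G)|] = 142 − 47/2 = 237/2.
Numerically: ≈ 118.50000.
(This is only a lower bound; the true E[α(G)] may be larger.)

E[α(G)] ≥ 237/2 ≈ 118.50000.


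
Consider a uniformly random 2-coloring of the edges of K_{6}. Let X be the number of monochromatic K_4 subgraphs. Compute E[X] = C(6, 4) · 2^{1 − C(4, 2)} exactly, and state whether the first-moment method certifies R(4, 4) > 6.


E[X] = C(6, 4) · 2^{1 − 6} = 15 · 2^{−5} = 15/32.
As a reduced fraction: E[X] = 15/32 ≈ 0.46875.
Is E[X] < 1? YES.
Since E[X] < 1, there exists a 2-coloring of K_{6} with no monochromatic K_4; hence R(4, 4) > 6.

E[X] = 15/32 ≈ 0.46875; E[X] < 1, so R(4, 4) > 6.


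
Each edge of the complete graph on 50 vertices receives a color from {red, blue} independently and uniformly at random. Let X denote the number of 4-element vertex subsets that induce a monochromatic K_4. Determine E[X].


Let X = Σ_S X_S over the C(50, 4) = 230300 subsets S of size 4, where X_S = 1 if the K_4 on S is monochromatic.
For a fixed S, the K_4 on S has C(4, 2) = 6 edges. P[all 6 edges red] = (1/2)^6, and likewise for blue, so P[monochromatic] = 2·(1/2)^6 = 2^{1 − 6} = 1/32.
By linearity: E[X] = C(50, 4) · 2^{1 − 6} = 230300 · 1/32 = 57575/8.
Numerically: E[X] ≈ 7196.875.

E[X] = C(50,4)·2^(1−C(4,2)) = 57575/8 ≈ 7196.875.


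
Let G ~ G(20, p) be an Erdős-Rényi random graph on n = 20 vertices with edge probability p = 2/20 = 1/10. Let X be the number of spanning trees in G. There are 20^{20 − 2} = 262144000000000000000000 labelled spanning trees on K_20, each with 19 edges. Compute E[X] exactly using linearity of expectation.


K_20 has 20^{20 − 2} = 262144000000000000000000 labelled spanning trees.
For each such spanning tree H, let X_H = 1 if all 19 edges of H are present in G. Then P[X_H = 1] = p^{19} = (1/10)^{19} = 1/10000000000000000000.
Summing the indicators: E[X] = Σ_H E[X_H] = 262144000000000000000000 · p^{19} = 262144000000000000000000 · 1/10000000000000000000 = 131072/5.
Numerically: E[X] ≈ 26214.

E[X] = 262144000000000000000000 · (1/10)^{19} = 131072/5 ≈ 26214.


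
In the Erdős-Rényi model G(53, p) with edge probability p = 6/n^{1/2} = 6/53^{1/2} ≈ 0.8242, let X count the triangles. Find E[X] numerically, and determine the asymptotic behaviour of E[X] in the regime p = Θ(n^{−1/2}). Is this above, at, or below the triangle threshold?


Number of potential triangles: C(53, 3) = 23426.
Each occurs with probability p³ ≈ (0.8242)³ ≈ 5.598091e-01.
By linearity: E[X] = C(53, 3)·p³ ≈ 23426 · 5.598091e-01 ≈ 13114.0878.
Since α = 1/2 < 1, p = c/n^{1/2} ≫ 1/n is above the triangle threshold p ~ 1/n. Asymptotically E[X] ~ (c³/6)·n^{3(1−α)} = (6³/6)·n^{1.5} → ∞; triangles are abundant w.h.p.

E[X] ≈ 13114.0878; in regime p = Θ(1/n^{1/2}) E[X] diverges (above the triangle threshold p ~ 1/n).


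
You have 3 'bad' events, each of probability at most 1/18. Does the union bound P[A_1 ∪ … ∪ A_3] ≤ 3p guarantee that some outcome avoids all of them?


Union bound: P[∪_{i=1}^{3} A_i] ≤ Σ_i P[A_i] ≤ 3·p = 3·(1/18) = 1/6.
Numerically: 1/6 ≈ 0.16667.
Is 1/6 < 1? YES.
Since P[∪ A_i] ≤ 1/6 < 1, the complement has P[∩ A_i^c] ≥ 1 − 1/6 = 5/6 > 0, so some outcome avoids every A_i.

3·p = 1/6 ≈ 0.16667; existence CERTIFIED by the union bound.


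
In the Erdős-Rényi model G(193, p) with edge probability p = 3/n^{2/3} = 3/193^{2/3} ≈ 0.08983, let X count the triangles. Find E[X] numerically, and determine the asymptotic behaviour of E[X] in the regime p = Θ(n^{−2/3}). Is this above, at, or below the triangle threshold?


Number of potential triangles: C(193, 3) = 1179616.
Each occurs with probability p³ ≈ (0.08983)³ ≈ 7.248517e-04.
By linearity: E[X] = C(193, 3)·p³ ≈ 1179616 · 7.248517e-04 ≈ 855.0466.
Since α = 2/3 < 1, p = c/n^{2/3} ≫ 1/n is above the triangle threshold p ~ 1/n. Asymptotically E[X] ~ (c³/6)·n^{3(1−α)} = (3³/6)·n^{1} → ∞; triangles are abundant w.h.p.

E[X] ≈ 855.0466; in regime p = Θ(1/n^{2/3}) E[X] diverges (above the triangle threshold p ~ 1/n).


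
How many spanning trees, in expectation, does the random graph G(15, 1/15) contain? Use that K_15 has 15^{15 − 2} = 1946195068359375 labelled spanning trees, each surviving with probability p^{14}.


K_15 has 15^{15 − 2} = 1946195068359375 labelled spanning trees.
For each such spanning tree H, let X_H = 1 if all 14 edges of H are present in G. Then P[X_H = 1] = p^{14} = (1/15)^{14} = 1/29192926025390625.
Summing the indicators: E[X] = Σ_H E[X_H] = 1946195068359375 · p^{14} = 1946195068359375 · 1/29192926025390625 = 1/15.
Numerically: E[X] ≈ 0.06667.

E[X] = 1946195068359375 · (1/15)^{14} = 1/15 ≈ 0.06667.


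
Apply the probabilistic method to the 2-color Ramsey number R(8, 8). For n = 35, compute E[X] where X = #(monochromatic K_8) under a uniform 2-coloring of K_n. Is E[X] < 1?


E[X] = C(35, 8) · 2^{1 − 28} = 23535820 · 2^{−27} = 23535820/134217728.
As a reduced fraction: E[X] = 5883955/33554432 ≈ 0.175.
Is E[X] < 1? YES.
Since E[X] < 1, there exists a 2-coloring of K_{35} with no monochromatic K_8; hence R(8, 8) > 35.

E[X] = 5883955/33554432 ≈ 0.175; E[X] < 1, so R(8, 8) > 35.


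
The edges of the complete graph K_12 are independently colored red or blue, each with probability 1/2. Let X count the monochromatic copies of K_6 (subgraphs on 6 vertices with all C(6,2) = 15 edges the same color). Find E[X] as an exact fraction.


Let X = Σ_S X_S over the C(12, 6) = 924 subsets S of size 6, where X_S = 1 if the K_6 on S is monochromatic.
For a fixed S, the K_6 on S has C(6, 2) = 15 edges. P[all 15 edges red] = (1/2)^15, and likewise for blue, so P[monochromatic] = 2·(1/2)^15 = 2^{1 − 15} = 1/16384.
Summing: E[X] = C(12, 6) · 2^{1 − 15} = 924 · 1/16384 = 231/4096.
Numerically: E[X] ≈ 0.05640.

E[X] = C(12,6)·2^(1−C(6,2)) = 231/4096 ≈ 0.05640.


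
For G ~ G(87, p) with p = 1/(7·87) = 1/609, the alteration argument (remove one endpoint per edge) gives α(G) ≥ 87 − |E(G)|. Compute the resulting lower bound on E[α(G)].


E[|E(G)|] = C(87, 2)·p = 3741 · (1/609) = 43/7.
E[α(G)] ≥ n − E[|E(G)|] = 87 − 43/7 = 566/7.
Numerically: ≈ 80.8571.
(This is only a lower bound; the true E[α(G)] may be larger.)

E[α(G)] ≥ 566/7 ≈ 80.8571.


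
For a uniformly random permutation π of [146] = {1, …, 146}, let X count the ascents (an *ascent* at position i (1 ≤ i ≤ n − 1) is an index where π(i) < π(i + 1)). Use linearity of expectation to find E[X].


Write X = Σ X_I over i = 1, …, 145, with X_I the indicator of one ascent.
There are 145 indicators.
For each fixed i, the pair (π(i), π(i+1)) is a uniformly random ordered pair of distinct values from {1, …, 146}; by symmetry P[π(i) < π(i+1)] = 1/2.
By linearity: E[X] = 145 · (1/2) = (146 − 1) · (1/2) = 145/2 ≈ 72.500000.

E[X] = 145/2 = 72.500000.


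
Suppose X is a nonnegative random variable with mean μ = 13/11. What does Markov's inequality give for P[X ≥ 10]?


μ = E[X] = 13/11, a = 10.
Markov: P[X ≥ 10] ≤ μ/a = (13/11)/10 = 13/110.
Numerically: ≈ 0.118.
(Since a = 10 > μ = 1.182, the bound 13/110 is < 1 and informative.)

P[X ≥ 10] ≤ 13/110 ≈ 0.118.


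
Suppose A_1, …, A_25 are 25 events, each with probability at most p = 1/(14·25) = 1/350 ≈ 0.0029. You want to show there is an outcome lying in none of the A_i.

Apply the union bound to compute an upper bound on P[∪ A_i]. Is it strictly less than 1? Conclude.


Union bound: P[∪_{i=1}^{25} A_i] ≤ Σ_i P[A_i] ≤ 25·p = 25·(1/350) = 1/14.
Numerically: 1/14 ≈ 0.0714.
Is 1/14 < 1? YES.
Since P[∪ A_i] ≤ 1/14 < 1, the complement has P[∩ A_i^c] ≥ 1 − 1/14 = 13/14 > 0, so some outcome avoids every A_i.

25·p = 1/14 ≈ 0.0714; existence CERTIFIED by the union bound.


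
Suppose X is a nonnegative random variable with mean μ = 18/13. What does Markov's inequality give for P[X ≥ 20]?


μ = E[X] = 18/13, a = 20.
Markov: P[X ≥ 20] ≤ μ/a = (18/13)/20 = 9/130.
Numerically: ≈ 0.069.
(Since a = 20 > μ = 1.385, the bound 9/130 is < 1 and informative.)

P[X ≥ 20] ≤ 9/130 ≈ 0.069.


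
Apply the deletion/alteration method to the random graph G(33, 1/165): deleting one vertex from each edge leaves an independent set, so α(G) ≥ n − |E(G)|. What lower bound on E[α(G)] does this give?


E[|E(G)|] = C(33, 2)·p = 528 · (1/165) = 16/5.
E[α(G)] ≥ n − E[|E(G)|] = 33 − 16/5 = 149/5.
Numerically: ≈ 29.80000.
(This is only a lower bound; the true E[α(G)] may be larger.)

E[α(G)] ≥ 149/5 ≈ 29.80000.
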